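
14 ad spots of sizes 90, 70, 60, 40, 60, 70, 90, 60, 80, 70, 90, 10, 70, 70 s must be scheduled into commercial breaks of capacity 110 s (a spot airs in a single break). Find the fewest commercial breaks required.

Total = 90 + 90 + 90 + 80 + 70 + 70 + 70 + 70 + 70 + 60 + 60 + 60 + 40 + 10 = 930 s.
Lower bound: ⌈930/110⌉ = 9 commercial breaks.
Also, 12 ad spots each exceed 55 s, and no two of those can share a break, so at least 12 commercial breaks are needed.
A packing using 12 commercial breaks:
  break 1: 90 + 10 = 100
  break 2: 90 = 90
  break 3: 90 = 90
  break 4: 80 = 80
  break 5: 70 + 40 = 110
  break 6: 70 = 70
  break 7: 70 = 70
  break 8: 70 = 70
  break 9: 70 = 70
  break 10: 60 = 60
  break 11: 60 = 60
  break 12: 60 = 60
This matches the lower bound, so 12 is optimal.

12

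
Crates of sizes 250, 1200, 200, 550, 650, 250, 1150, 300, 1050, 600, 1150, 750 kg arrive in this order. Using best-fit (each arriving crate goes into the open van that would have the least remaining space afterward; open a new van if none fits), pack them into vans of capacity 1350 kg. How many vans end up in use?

  250 → van 1 (new)  [load 250/1350]
  1200 → van 2 (new)  [load 1200/1350]
  200 → van 1  [load 450/1350]
  550 → van 1  [load 1000/1350]
  650 → van 3 (new)  [load 650/1350]
  250 → van 1  [load 1250/1350]
  1150 → van 4 (new)  [load 1150/1350]
  300 → van 3  [load 950/1350]
  1050 → van 5 (new)  [load 1050/1350]
  600 → van 6 (new)  [load 600/1350]
  1150 → van 7 (new)  [load 1150/1350]
  750 → van 6  [load 1350/1350]
7 vans opened.

7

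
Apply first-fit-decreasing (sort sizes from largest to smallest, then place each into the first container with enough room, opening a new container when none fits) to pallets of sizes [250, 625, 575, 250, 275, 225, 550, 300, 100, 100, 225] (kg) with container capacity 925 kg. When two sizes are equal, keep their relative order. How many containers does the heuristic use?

4

Sorted descending: 625, 575, 550, 300, 275, 250, 250, 225, 225, 100, 100.
  625 → container 1 (new)  [load 625/925]
  575 → container 2 (new)  [load 575/925]
  550 → container 3 (new)  [load 550/925]
  300 → container 1  [load 925/925]
  275 → container 2  [load 850/925]
  250 → container 3  [load 800/925]
  250 → container 4 (new)  [load 250/925]
  225 → container 4  [load 475/925]
  225 → container 4  [load 700/925]
  100 → container 3  [load 900/925]
  100 → container 4  [load 800/925]
4 containers opened.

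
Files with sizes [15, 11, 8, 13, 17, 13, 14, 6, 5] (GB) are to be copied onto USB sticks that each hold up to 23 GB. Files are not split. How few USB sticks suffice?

Total = 17 + 15 + 14 + 13 + 13 + 11 + 8 + 6 + 5 = 102 GB.
Lower bound: ⌈102/23⌉ = 5 USB sticks.
A packing using 6 USB sticks:
  USB stick 1: 17 + 6 = 23
  USB stick 2: 15 + 8 = 23
  USB stick 3: 14 + 5 = 19
  USB stick 4: 13 = 13
  USB stick 5: 13 = 13
  USB stick 6: 11 = 11
No arrangement into 5 USB sticks stays within capacity, so 6 is optimal.

6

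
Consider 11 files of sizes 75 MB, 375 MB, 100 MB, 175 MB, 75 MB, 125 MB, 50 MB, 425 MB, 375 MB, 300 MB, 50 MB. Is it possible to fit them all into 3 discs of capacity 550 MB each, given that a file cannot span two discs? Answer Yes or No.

No

Total = 2125 MB; ⌈2125/550⌉ = 4.
At least 4 discs are required, but only 3 are allowed.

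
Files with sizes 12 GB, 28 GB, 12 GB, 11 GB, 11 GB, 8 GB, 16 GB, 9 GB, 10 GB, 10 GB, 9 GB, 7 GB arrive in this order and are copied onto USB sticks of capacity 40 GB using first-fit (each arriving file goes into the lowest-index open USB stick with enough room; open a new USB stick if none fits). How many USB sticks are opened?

  12 → USB stick 1 (new)  [load 12/40]
  28 → USB stick 1  [load 40/40]
  12 → USB stick 2 (new)  [load 12/40]
  11 → USB stick 2  [load 23/40]
  11 → USB stick 2  [load 34/40]
  8 → USB stick 3 (new)  [load 8/40]
  16 → USB stick 3  [load 24/40]
  9 → USB stick 3  [load 33/40]
  10 → USB stick 4 (new)  [load 10/40]
  10 → USB stick 4  [load 20/40]
  9 → USB stick 4  [load 29/40]
  7 → USB stick 3  [load 40/40]
4 USB sticks opened.

4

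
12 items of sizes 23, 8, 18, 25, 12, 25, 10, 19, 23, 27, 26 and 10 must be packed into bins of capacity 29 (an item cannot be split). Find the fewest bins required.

9

Total = 27 + 26 + 25 + 25 + 23 + 23 + 19 + 18 + 12 + 10 + 10 + 8 = 226.
Lower bound: ⌈226/29⌉ = 8 bins.
A packing using 9 bins:
  bin 1: 27 = 27
  bin 2: 26 = 26
  bin 3: 25 = 25
  bin 4: 25 = 25
  bin 5: 23 = 23
  bin 6: 23 = 23
  bin 7: 19 + 10 = 29
  bin 8: 18 + 10 = 28
  bin 9: 12 + 8 = 20
No arrangement into 8 bins stays within capacity, so 9 is optimal.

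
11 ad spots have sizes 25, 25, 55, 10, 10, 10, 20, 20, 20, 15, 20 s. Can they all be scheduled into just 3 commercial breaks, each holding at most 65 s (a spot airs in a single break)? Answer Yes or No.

No

Total = 230 s; ⌈230/65⌉ = 4.
At least 4 commercial breaks are required, but only 3 are allowed.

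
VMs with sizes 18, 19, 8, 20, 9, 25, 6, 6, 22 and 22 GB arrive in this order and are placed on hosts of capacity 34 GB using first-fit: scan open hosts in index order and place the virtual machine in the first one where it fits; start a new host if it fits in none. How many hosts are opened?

6

  18 → host 1 (new)  [load 18/34]
  19 → host 2 (new)  [load 19/34]
  8 → host 1  [load 26/34]
  20 → host 3 (new)  [load 20/34]
  9 → host 2  [load 28/34]
  25 → host 4 (new)  [load 25/34]
  6 → host 1  [load 32/34]
  6 → host 2  [load 34/34]
  22 → host 5 (new)  [load 22/34]
  22 → host 6 (new)  [load 22/34]
6 hosts opened.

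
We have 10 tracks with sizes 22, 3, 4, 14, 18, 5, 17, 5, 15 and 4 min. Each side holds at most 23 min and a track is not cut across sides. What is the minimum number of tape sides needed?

Total = 22 + 18 + 17 + 15 + 14 + 5 + 5 + 4 + 4 + 3 = 107 min.
Lower bound: ⌈107/23⌉ = 5 tape sides.
A packing using 5 tape sides:
  side 1: 22 = 22
  side 2: 18 + 5 = 23
  side 3: 17 + 5 = 22
  side 4: 15 + 4 + 4 = 23
  side 5: 14 + 3 = 17
This matches the lower bound, so 5 is optimal.

5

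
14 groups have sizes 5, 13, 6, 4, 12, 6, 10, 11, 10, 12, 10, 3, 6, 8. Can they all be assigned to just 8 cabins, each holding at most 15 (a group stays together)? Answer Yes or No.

No

Total = 116; ⌈116/15⌉ = 8.
The bound of 8 does not rule out 8, but exhaustive search shows no assignment into 8 cabins of capacity 15 exists — the minimum is 9.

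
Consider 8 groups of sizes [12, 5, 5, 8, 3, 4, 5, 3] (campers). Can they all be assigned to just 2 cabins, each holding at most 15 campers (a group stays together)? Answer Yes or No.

No

Total = 45 campers; ⌈45/15⌉ = 3.
At least 3 cabins are required, but only 2 are allowed.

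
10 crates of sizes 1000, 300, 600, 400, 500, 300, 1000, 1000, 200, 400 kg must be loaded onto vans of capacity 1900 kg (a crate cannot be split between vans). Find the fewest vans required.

3

Total = 1000 + 1000 + 1000 + 600 + 500 + 400 + 400 + 300 + 300 + 200 = 5700 kg.
Lower bound: ⌈5700/1900⌉ = 3 vans.
A packing using 3 vans:
  van 1: 1000 + 600 + 300 = 1900
  van 2: 1000 + 500 + 400 = 1900
  van 3: 1000 + 400 + 300 + 200 = 1900
This matches the lower bound, so 3 is optimal.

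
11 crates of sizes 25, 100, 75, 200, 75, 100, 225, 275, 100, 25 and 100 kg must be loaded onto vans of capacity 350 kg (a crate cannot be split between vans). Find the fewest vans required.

4

Total = 275 + 225 + 200 + 100 + 100 + 100 + 100 + 75 + 75 + 25 + 25 = 1300 kg.
Lower bound: ⌈1300/350⌉ = 4 vans.
A packing using 4 vans:
  van 1: 275 + 75 = 350
  van 2: 225 + 100 + 25 = 350
  van 3: 200 + 100 + 25 = 325
  van 4: 100 + 100 + 75 = 275
This matches the lower bound, so 4 is optimal.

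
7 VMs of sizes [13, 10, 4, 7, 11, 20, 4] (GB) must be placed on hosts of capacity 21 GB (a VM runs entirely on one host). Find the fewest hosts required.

4

Total = 20 + 13 + 11 + 10 + 7 + 4 + 4 = 69 GB.
Lower bound: ⌈69/21⌉ = 4 hosts.
A packing using 4 hosts:
  host 1: 20 = 20
  host 2: 13 + 7 = 20
  host 3: 11 + 10 = 21
  host 4: 4 + 4 = 8
This matches the lower bound, so 4 is optimal.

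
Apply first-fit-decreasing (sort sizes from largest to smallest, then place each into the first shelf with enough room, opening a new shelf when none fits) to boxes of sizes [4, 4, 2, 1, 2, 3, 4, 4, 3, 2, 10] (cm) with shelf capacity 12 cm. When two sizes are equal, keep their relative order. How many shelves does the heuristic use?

4

Sorted descending: 10, 4, 4, 4, 4, 3, 3, 2, 2, 2, 1.
  10 → shelf 1 (new)  [load 10/12]
  4 → shelf 2 (new)  [load 4/12]
  4 → shelf 2  [load 8/12]
  4 → shelf 2  [load 12/12]
  4 → shelf 3 (new)  [load 4/12]
  3 → shelf 3  [load 7/12]
  3 → shelf 3  [load 10/12]
  2 → shelf 1  [load 12/12]
  2 → shelf 3  [load 12/12]
  2 → shelf 4 (new)  [load 2/12]
  1 → shelf 4  [load 3/12]
4 shelves opened.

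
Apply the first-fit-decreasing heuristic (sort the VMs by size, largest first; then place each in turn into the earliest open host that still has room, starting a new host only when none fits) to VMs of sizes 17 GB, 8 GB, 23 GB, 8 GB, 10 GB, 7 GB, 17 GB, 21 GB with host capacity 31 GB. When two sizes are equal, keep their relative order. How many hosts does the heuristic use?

Sorted descending: 23, 21, 17, 17, 10, 8, 8, 7.
  23 → host 1 (new)  [load 23/31]
  21 → host 2 (new)  [load 21/31]
  17 → host 3 (new)  [load 17/31]
  17 → host 4 (new)  [load 17/31]
  10 → host 2  [load 31/31]
  8 → host 1  [load 31/31]
  8 → host 3  [load 25/31]
  7 → host 4  [load 24/31]
4 hosts opened.

4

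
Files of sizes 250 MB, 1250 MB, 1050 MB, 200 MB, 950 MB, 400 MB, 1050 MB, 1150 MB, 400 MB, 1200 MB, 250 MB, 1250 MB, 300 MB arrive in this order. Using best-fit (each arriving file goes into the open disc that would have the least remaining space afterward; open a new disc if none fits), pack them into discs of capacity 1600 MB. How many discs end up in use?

7

  250 → disc 1 (new)  [load 250/1600]
  1250 → disc 1  [load 1500/1600]
  1050 → disc 2 (new)  [load 1050/1600]
  200 → disc 2  [load 1250/1600]
  950 → disc 3 (new)  [load 950/1600]
  400 → disc 3  [load 1350/1600]
  1050 → disc 4 (new)  [load 1050/1600]
  1150 → disc 5 (new)  [load 1150/1600]
  400 → disc 5  [load 1550/1600]
  1200 → disc 6 (new)  [load 1200/1600]
  250 → disc 3  [load 1600/1600]
  1250 → disc 7 (new)  [load 1250/1600]
  300 → disc 2  [load 1550/1600]
7 discs opened.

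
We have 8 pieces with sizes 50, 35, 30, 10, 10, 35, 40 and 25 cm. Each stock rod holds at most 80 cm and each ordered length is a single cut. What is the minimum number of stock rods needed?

3

Total = 50 + 40 + 35 + 35 + 30 + 25 + 10 + 10 = 235 cm.
Lower bound: ⌈235/80⌉ = 3 stock rods.
A packing using 3 stock rods:
  stock rod 1: 50 + 30 = 80
  stock rod 2: 40 + 35 = 75
  stock rod 3: 35 + 25 + 10 + 10 = 80
This matches the lower bound, so 3 is optimal.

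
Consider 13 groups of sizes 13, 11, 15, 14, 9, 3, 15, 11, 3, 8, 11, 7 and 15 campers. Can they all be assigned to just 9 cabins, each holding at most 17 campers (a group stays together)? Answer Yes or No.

No

Total = 135 campers; ⌈135/17⌉ = 8.
9 groups each exceed half the capacity and cannot share a cabin, forcing at least 9 cabins.
The bound of 9 does not rule out 9, but exhaustive search shows no assignment into 9 cabins of capacity 17 campers exists — the minimum is 10.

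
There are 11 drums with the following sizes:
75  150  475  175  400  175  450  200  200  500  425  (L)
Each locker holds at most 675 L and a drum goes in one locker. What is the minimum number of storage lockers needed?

Total = 500 + 475 + 450 + 425 + 400 + 200 + 200 + 175 + 175 + 150 + 75 = 3225 L.
Lower bound: ⌈3225/675⌉ = 5 storage lockers.
A packing using 5 storage lockers:
  locker 1: 500 + 175 = 675
  locker 2: 475 + 200 = 675
  locker 3: 450 + 200 = 650
  locker 4: 425 + 175 + 75 = 675
  locker 5: 400 + 150 = 550
This matches the lower bound, so 5 is optimal.

5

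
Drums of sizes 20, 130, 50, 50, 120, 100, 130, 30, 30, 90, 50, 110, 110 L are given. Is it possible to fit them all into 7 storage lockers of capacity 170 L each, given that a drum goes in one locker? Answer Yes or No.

A valid assignment using 7 storage lockers:
  locker 1: 130 + 30 = 160
  locker 2: 130 + 30 = 160
  locker 3: 120 + 50 = 170
  locker 4: 110 + 50 = 160
  locker 5: 110 + 50 = 160
  locker 6: 100 + 20 = 120
  locker 7: 90 = 90
Every load is within 170 L, so 7 storage lockers suffice.

Yes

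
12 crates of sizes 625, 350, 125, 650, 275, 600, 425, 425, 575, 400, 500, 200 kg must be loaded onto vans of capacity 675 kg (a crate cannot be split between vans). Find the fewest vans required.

Total = 650 + 625 + 600 + 575 + 500 + 425 + 425 + 400 + 350 + 275 + 200 + 125 = 5150 kg.
Lower bound: ⌈5150/675⌉ = 8 vans.
Also, 9 crates each exceed 675/2 kg, and no two of those can share a van, so at least 9 vans are needed.
A packing using 9 vans:
  van 1: 650 = 650
  van 2: 625 = 625
  van 3: 600 = 600
  van 4: 575 = 575
  van 5: 500 + 125 = 625
  van 6: 425 + 200 = 625
  van 7: 425 = 425
  van 8: 400 + 275 = 675
  van 9: 350 = 350
This matches the lower bound, so 9 is optimal.

9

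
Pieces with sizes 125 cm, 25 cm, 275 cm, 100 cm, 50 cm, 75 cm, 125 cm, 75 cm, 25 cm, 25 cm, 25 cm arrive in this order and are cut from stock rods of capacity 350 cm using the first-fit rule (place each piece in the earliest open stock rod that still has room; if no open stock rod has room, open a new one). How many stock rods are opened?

  125 → stock rod 1 (new)  [load 125/350]
  25 → stock rod 1  [load 150/350]
  275 → stock rod 2 (new)  [load 275/350]
  100 → stock rod 1  [load 250/350]
  50 → stock rod 1  [load 300/350]
  75 → stock rod 2  [load 350/350]
  125 → stock rod 3 (new)  [load 125/350]
  75 → stock rod 3  [load 200/350]
  25 → stock rod 1  [load 325/350]
  25 → stock rod 1  [load 350/350]
  25 → stock rod 3  [load 225/350]
3 stock rods opened.

3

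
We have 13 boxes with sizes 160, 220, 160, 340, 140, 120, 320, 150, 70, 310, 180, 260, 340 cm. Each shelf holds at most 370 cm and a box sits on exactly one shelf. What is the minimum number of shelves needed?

9

Total = 340 + 340 + 320 + 310 + 260 + 220 + 180 + 160 + 160 + 150 + 140 + 120 + 70 = 2770 cm.
Lower bound: ⌈2770/370⌉ = 8 shelves.
A packing using 9 shelves:
  shelf 1: 340 = 340
  shelf 2: 340 = 340
  shelf 3: 320 = 320
  shelf 4: 310 = 310
  shelf 5: 260 + 70 = 330
  shelf 6: 220 + 150 = 370
  shelf 7: 180 + 160 = 340
  shelf 8: 160 + 140 = 300
  shelf 9: 120 = 120
No arrangement into 8 shelves stays within capacity, so 9 is optimal.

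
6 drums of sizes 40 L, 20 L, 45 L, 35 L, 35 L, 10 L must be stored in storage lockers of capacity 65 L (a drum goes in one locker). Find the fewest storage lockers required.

Total = 45 + 40 + 35 + 35 + 20 + 10 = 185 L.
Lower bound: ⌈185/65⌉ = 3 storage lockers.
Also, 4 drums each exceed 65/2 L, and no two of those can share a locker, so at least 4 storage lockers are needed.
A packing using 4 storage lockers:
  locker 1: 45 + 20 = 65
  locker 2: 40 + 10 = 50
  locker 3: 35 = 35
  locker 4: 35 = 35
This matches the lower bound, so 4 is optimal.

4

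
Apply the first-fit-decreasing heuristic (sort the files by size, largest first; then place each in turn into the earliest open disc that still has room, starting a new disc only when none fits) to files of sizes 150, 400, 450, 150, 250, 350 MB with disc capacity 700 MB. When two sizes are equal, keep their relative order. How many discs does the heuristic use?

3

Sorted descending: 450, 400, 350, 250, 150, 150.
  450 → disc 1 (new)  [load 450/700]
  400 → disc 2 (new)  [load 400/700]
  350 → disc 3 (new)  [load 350/700]
  250 → disc 1  [load 700/700]
  150 → disc 2  [load 550/700]
  150 → disc 2  [load 700/700]
3 discs opened.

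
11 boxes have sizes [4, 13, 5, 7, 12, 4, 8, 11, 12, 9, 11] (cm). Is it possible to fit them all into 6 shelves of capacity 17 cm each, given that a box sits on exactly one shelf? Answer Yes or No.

Total = 96 cm; ⌈96/17⌉ = 6.
The bound of 6 does not rule out 6, but exhaustive search shows no assignment into 6 shelves of capacity 17 cm exists — the minimum is 7.

No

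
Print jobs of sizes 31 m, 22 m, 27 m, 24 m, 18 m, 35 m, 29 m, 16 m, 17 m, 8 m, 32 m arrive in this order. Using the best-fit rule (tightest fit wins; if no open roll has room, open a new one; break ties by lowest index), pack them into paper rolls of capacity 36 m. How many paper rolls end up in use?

9

  31 → roll 1 (new)  [load 31/36]
  22 → roll 2 (new)  [load 22/36]
  27 → roll 3 (new)  [load 27/36]
  24 → roll 4 (new)  [load 24/36]
  18 → roll 5 (new)  [load 18/36]
  35 → roll 6 (new)  [load 35/36]
  29 → roll 7 (new)  [load 29/36]
  16 → roll 5  [load 34/36]
  17 → roll 8 (new)  [load 17/36]
  8 → roll 3  [load 35/36]
  32 → roll 9 (new)  [load 32/36]
9 paper rolls opened.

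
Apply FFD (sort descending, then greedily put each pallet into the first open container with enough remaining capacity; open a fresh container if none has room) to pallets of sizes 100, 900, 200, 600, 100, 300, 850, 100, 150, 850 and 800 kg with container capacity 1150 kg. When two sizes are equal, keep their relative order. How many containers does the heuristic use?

5

Sorted descending: 900, 850, 850, 800, 600, 300, 200, 150, 100, 100, 100.
  900 → container 1 (new)  [load 900/1150]
  850 → container 2 (new)  [load 850/1150]
  850 → container 3 (new)  [load 850/1150]
  800 → container 4 (new)  [load 800/1150]
  600 → container 5 (new)  [load 600/1150]
  300 → container 2  [load 1150/1150]
  200 → container 1  [load 1100/1150]
  150 → container 3  [load 1000/1150]
  100 → container 3  [load 1100/1150]
  100 → container 4  [load 900/1150]
  100 → container 4  [load 1000/1150]
5 containers opened.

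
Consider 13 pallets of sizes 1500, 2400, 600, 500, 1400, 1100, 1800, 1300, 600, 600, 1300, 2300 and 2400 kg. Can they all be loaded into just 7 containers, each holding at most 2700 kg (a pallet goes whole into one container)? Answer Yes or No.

Total = 17800 kg; ⌈17800/2700⌉ = 7.
The bound of 7 does not rule out 7, but exhaustive search shows no assignment into 7 containers of capacity 2700 kg exists — the minimum is 8.

No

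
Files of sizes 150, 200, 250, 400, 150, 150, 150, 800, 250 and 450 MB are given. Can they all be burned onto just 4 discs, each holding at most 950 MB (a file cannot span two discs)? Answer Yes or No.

Yes

A valid assignment using 4 discs:
  disc 1: 800 + 150 = 950
  disc 2: 450 + 400 = 850
  disc 3: 250 + 250 + 200 + 150 = 850
  disc 4: 150 + 150 = 300
Every load is within 950 MB, so 4 discs suffice.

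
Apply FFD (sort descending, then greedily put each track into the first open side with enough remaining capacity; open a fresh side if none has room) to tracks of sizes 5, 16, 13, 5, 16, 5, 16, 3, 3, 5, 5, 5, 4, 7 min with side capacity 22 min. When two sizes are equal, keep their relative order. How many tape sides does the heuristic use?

6

Sorted descending: 16, 16, 16, 13, 7, 5, 5, 5, 5, 5, 5, 4, 3, 3.
  16 → side 1 (new)  [load 16/22]
  16 → side 2 (new)  [load 16/22]
  16 → side 3 (new)  [load 16/22]
  13 → side 4 (new)  [load 13/22]
  7 → side 4  [load 20/22]
  5 → side 1  [load 21/22]
  5 → side 2  [load 21/22]
  5 → side 3  [load 21/22]
  5 → side 5 (new)  [load 5/22]
  5 → side 5  [load 10/22]
  5 → side 5  [load 15/22]
  4 → side 5  [load 19/22]
  3 → side 5  [load 22/22]
  3 → side 6 (new)  [load 3/22]
6 tape sides opened.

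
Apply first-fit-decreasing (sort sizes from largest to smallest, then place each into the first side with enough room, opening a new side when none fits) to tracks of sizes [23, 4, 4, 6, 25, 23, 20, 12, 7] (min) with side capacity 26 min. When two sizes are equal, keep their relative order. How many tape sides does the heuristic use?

Sorted descending: 25, 23, 23, 20, 12, 7, 6, 4, 4.
  25 → side 1 (new)  [load 25/26]
  23 → side 2 (new)  [load 23/26]
  23 → side 3 (new)  [load 23/26]
  20 → side 4 (new)  [load 20/26]
  12 → side 5 (new)  [load 12/26]
  7 → side 5  [load 19/26]
  6 → side 4  [load 26/26]
  4 → side 5  [load 23/26]
  4 → side 6 (new)  [load 4/26]
6 tape sides opened.

6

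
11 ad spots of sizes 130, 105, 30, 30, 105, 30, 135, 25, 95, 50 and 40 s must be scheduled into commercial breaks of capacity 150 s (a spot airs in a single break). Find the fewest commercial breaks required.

6

Total = 135 + 130 + 105 + 105 + 95 + 50 + 40 + 30 + 30 + 30 + 25 = 775 s.
Lower bound: ⌈775/150⌉ = 6 commercial breaks.
A packing using 6 commercial breaks:
  break 1: 135 = 135
  break 2: 130 = 130
  break 3: 105 + 40 = 145
  break 4: 105 + 30 = 135
  break 5: 95 + 50 = 145
  break 6: 30 + 30 + 25 = 85
This matches the lower bound, so 6 is optimal.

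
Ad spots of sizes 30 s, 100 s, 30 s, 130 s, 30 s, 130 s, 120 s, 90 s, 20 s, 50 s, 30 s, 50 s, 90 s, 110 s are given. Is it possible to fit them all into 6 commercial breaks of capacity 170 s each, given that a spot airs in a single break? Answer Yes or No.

Total = 1010 s; ⌈1010/170⌉ = 6.
7 ad spots each exceed half the capacity and cannot share a break, forcing at least 7 commercial breaks.
At least 7 commercial breaks are required, but only 6 are allowed.

No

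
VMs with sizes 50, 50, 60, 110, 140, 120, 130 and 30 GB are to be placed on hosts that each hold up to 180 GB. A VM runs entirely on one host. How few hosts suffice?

Total = 140 + 130 + 120 + 110 + 60 + 50 + 50 + 30 = 690 GB.
Lower bound: ⌈690/180⌉ = 4 hosts.
A packing using 4 hosts:
  host 1: 140 + 30 = 170
  host 2: 130 + 50 = 180
  host 3: 120 + 60 = 180
  host 4: 110 + 50 = 160
This matches the lower bound, so 4 is optimal.

4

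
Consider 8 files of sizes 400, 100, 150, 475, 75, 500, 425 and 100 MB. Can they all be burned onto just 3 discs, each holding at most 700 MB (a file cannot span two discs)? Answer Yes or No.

Total = 2225 MB; ⌈2225/700⌉ = 4.
At least 4 discs are required, but only 3 are allowed.

No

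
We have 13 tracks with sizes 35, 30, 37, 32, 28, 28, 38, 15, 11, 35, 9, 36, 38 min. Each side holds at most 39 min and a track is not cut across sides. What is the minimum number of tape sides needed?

11

Total = 38 + 38 + 37 + 36 + 35 + 35 + 32 + 30 + 28 + 28 + 15 + 11 + 9 = 372 min.
Lower bound: ⌈372/39⌉ = 10 tape sides.
A packing using 11 tape sides:
  side 1: 38 = 38
  side 2: 38 = 38
  side 3: 37 = 37
  side 4: 36 = 36
  side 5: 35 = 35
  side 6: 35 = 35
  side 7: 32 = 32
  side 8: 30 + 9 = 39
  side 9: 28 + 11 = 39
  side 10: 28 = 28
  side 11: 15 = 15
No arrangement into 10 tape sides stays within capacity, so 11 is optimal.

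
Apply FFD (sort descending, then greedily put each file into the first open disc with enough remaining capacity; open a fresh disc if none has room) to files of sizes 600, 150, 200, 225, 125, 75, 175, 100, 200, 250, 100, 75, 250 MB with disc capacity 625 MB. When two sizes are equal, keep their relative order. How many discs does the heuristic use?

Sorted descending: 600, 250, 250, 225, 200, 200, 175, 150, 125, 100, 100, 75, 75.
  600 → disc 1 (new)  [load 600/625]
  250 → disc 2 (new)  [load 250/625]
  250 → disc 2  [load 500/625]
  225 → disc 3 (new)  [load 225/625]
  200 → disc 3  [load 425/625]
  200 → disc 3  [load 625/625]
  175 → disc 4 (new)  [load 175/625]
  150 → disc 4  [load 325/625]
  125 → disc 2  [load 625/625]
  100 → disc 4  [load 425/625]
  100 → disc 4  [load 525/625]
  75 → disc 4  [load 600/625]
  75 → disc 5 (new)  [load 75/625]
5 discs opened.

5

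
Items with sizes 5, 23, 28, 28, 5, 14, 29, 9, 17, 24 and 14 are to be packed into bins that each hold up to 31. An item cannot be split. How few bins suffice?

7

Total = 29 + 28 + 28 + 24 + 23 + 17 + 14 + 14 + 9 + 5 + 5 = 196.
Lower bound: ⌈196/31⌉ = 7 bins.
A packing using 7 bins:
  bin 1: 29 = 29
  bin 2: 28 = 28
  bin 3: 28 = 28
  bin 4: 24 + 5 = 29
  bin 5: 23 + 5 = 28
  bin 6: 17 + 14 = 31
  bin 7: 14 + 9 = 23
This matches the lower bound, so 7 is optimal.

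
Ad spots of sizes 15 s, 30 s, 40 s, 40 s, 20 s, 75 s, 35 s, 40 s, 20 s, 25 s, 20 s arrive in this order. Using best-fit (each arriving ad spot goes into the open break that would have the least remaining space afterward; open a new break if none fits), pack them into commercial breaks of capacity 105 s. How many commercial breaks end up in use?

  15 → break 1 (new)  [load 15/105]
  30 → break 1  [load 45/105]
  40 → break 1  [load 85/105]
  40 → break 2 (new)  [load 40/105]
  20 → break 1  [load 105/105]
  75 → break 3 (new)  [load 75/105]
  35 → break 2  [load 75/105]
  40 → break 4 (new)  [load 40/105]
  20 → break 2  [load 95/105]
  25 → break 3  [load 100/105]
  20 → break 4  [load 60/105]
4 commercial breaks opened.

4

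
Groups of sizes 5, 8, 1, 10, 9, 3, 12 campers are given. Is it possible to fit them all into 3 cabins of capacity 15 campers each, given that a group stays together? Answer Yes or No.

No

Total = 48 campers; ⌈48/15⌉ = 4.
At least 4 cabins are required, but only 3 are allowed.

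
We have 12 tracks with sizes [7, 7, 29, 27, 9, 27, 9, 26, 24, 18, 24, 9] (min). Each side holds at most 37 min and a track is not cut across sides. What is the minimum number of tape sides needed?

7

Total = 29 + 27 + 27 + 26 + 24 + 24 + 18 + 9 + 9 + 9 + 7 + 7 = 216 min.
Lower bound: ⌈216/37⌉ = 6 tape sides.
A packing using 7 tape sides:
  side 1: 29 + 7 = 36
  side 2: 27 + 9 = 36
  side 3: 27 + 9 = 36
  side 4: 26 + 9 = 35
  side 5: 24 + 7 = 31
  side 6: 24 = 24
  side 7: 18 = 18
No arrangement into 6 tape sides stays within capacity, so 7 is optimal.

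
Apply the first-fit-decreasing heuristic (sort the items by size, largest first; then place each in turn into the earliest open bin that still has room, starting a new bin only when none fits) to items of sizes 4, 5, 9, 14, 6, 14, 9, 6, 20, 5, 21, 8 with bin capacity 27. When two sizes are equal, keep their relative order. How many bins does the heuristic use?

Sorted descending: 21, 20, 14, 14, 9, 9, 8, 6, 6, 5, 5, 4.
  21 → bin 1 (new)  [load 21/27]
  20 → bin 2 (new)  [load 20/27]
  14 → bin 3 (new)  [load 14/27]
  14 → bin 4 (new)  [load 14/27]
  9 → bin 3  [load 23/27]
  9 → bin 4  [load 23/27]
  8 → bin 5 (new)  [load 8/27]
  6 → bin 1  [load 27/27]
  6 → bin 2  [load 26/27]
  5 → bin 5  [load 13/27]
  5 → bin 5  [load 18/27]
  4 → bin 3  [load 27/27]
5 bins opened.

5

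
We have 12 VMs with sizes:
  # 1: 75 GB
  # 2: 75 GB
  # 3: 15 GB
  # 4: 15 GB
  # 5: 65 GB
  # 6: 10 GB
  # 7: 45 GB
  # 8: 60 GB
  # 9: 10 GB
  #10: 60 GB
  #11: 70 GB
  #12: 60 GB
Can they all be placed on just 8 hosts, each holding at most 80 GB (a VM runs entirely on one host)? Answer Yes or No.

Yes

A valid assignment using 8 hosts:
  host 1: 75 = 75
  host 2: 75 = 75
  host 3: 70 + 10 = 80
  host 4: 65 + 15 = 80
  host 5: 60 + 15 = 75
  host 6: 60 + 10 = 70
  host 7: 60 = 60
  host 8: 45 = 45
Every load is within 80 GB, so 8 hosts suffice.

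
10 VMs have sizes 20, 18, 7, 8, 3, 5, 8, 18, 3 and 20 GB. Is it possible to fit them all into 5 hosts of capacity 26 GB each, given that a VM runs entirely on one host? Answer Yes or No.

Yes

A valid assignment using 5 hosts:
  host 1: 20 + 5 = 25
  host 2: 20 + 3 + 3 = 26
  host 3: 18 + 8 = 26
  host 4: 18 + 8 = 26
  host 5: 7 = 7
Every load is within 26 GB, so 5 hosts suffice.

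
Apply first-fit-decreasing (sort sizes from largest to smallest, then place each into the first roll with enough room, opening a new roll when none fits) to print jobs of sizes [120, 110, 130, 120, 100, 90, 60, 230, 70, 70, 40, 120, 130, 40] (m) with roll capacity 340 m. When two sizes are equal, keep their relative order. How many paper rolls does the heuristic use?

5

Sorted descending: 230, 130, 130, 120, 120, 120, 110, 100, 90, 70, 70, 60, 40, 40.
  230 → roll 1 (new)  [load 230/340]
  130 → roll 2 (new)  [load 130/340]
  130 → roll 2  [load 260/340]
  120 → roll 3 (new)  [load 120/340]
  120 → roll 3  [load 240/340]
  120 → roll 4 (new)  [load 120/340]
  110 → roll 1  [load 340/340]
  100 → roll 3  [load 340/340]
  90 → roll 4  [load 210/340]
  70 → roll 2  [load 330/340]
  70 → roll 4  [load 280/340]
  60 → roll 4  [load 340/340]
  40 → roll 5 (new)  [load 40/340]
  40 → roll 5  [load 80/340]
5 paper rolls opened.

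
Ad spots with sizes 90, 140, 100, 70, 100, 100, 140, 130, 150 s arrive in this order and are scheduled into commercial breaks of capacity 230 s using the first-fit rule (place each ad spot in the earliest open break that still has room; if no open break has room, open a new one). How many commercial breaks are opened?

  90 → break 1 (new)  [load 90/230]
  140 → break 1  [load 230/230]
  100 → break 2 (new)  [load 100/230]
  70 → break 2  [load 170/230]
  100 → break 3 (new)  [load 100/230]
  100 → break 3  [load 200/230]
  140 → break 4 (new)  [load 140/230]
  130 → break 5 (new)  [load 130/230]
  150 → break 6 (new)  [load 150/230]
6 commercial breaks opened.

6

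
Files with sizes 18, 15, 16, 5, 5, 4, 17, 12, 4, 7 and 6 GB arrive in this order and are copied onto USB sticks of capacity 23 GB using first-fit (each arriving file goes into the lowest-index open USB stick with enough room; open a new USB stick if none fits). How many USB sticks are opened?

6

  18 → USB stick 1 (new)  [load 18/23]
  15 → USB stick 2 (new)  [load 15/23]
  16 → USB stick 3 (new)  [load 16/23]
  5 → USB stick 1  [load 23/23]
  5 → USB stick 2  [load 20/23]
  4 → USB stick 3  [load 20/23]
  17 → USB stick 4 (new)  [load 17/23]
  12 → USB stick 5 (new)  [load 12/23]
  4 → USB stick 4  [load 21/23]
  7 → USB stick 5  [load 19/23]
  6 → USB stick 6 (new)  [load 6/23]
6 USB sticks opened.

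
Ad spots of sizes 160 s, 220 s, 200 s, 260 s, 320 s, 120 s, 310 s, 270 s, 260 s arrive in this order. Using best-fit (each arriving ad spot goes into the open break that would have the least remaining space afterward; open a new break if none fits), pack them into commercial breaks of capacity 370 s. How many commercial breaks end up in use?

  160 → break 1 (new)  [load 160/370]
  220 → break 2 (new)  [load 220/370]
  200 → break 1  [load 360/370]
  260 → break 3 (new)  [load 260/370]
  320 → break 4 (new)  [load 320/370]
  120 → break 2  [load 340/370]
  310 → break 5 (new)  [load 310/370]
  270 → break 6 (new)  [load 270/370]
  260 → break 7 (new)  [load 260/370]
7 commercial breaks opened.

7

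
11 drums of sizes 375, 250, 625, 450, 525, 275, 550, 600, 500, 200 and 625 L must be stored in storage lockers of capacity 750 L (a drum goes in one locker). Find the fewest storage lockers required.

Total = 625 + 625 + 600 + 550 + 525 + 500 + 450 + 375 + 275 + 250 + 200 = 4975 L.
Lower bound: ⌈4975/750⌉ = 7 storage lockers.
A packing using 8 storage lockers:
  locker 1: 625 = 625
  locker 2: 625 = 625
  locker 3: 600 = 600
  locker 4: 550 + 200 = 750
  locker 5: 525 = 525
  locker 6: 500 + 250 = 750
  locker 7: 450 + 275 = 725
  locker 8: 375 = 375
No arrangement into 7 storage lockers stays within capacity, so 8 is optimal.

8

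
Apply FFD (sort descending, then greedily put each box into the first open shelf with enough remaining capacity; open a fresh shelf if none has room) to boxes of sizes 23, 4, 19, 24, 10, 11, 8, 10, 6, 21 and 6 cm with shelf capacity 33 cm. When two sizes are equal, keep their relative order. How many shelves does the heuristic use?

Sorted descending: 24, 23, 21, 19, 11, 10, 10, 8, 6, 6, 4.
  24 → shelf 1 (new)  [load 24/33]
  23 → shelf 2 (new)  [load 23/33]
  21 → shelf 3 (new)  [load 21/33]
  19 → shelf 4 (new)  [load 19/33]
  11 → shelf 3  [load 32/33]
  10 → shelf 2  [load 33/33]
  10 → shelf 4  [load 29/33]
  8 → shelf 1  [load 32/33]
  6 → shelf 5 (new)  [load 6/33]
  6 → shelf 5  [load 12/33]
  4 → shelf 4  [load 33/33]
5 shelves opened.

5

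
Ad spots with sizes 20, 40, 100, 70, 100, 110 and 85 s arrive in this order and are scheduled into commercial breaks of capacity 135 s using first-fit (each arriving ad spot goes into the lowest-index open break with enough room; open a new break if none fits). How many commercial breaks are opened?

5

  20 → break 1 (new)  [load 20/135]
  40 → break 1  [load 60/135]
  100 → break 2 (new)  [load 100/135]
  70 → break 1  [load 130/135]
  100 → break 3 (new)  [load 100/135]
  110 → break 4 (new)  [load 110/135]
  85 → break 5 (new)  [load 85/135]
5 commercial breaks opened.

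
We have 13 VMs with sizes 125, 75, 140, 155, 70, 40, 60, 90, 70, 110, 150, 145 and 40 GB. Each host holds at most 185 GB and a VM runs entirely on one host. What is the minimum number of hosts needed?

8

Total = 155 + 150 + 145 + 140 + 125 + 110 + 90 + 75 + 70 + 70 + 60 + 40 + 40 = 1270 GB.
Lower bound: ⌈1270/185⌉ = 7 hosts.
A packing using 8 hosts:
  host 1: 155 = 155
  host 2: 150 = 150
  host 3: 145 + 40 = 185
  host 4: 140 + 40 = 180
  host 5: 125 + 60 = 185
  host 6: 110 + 75 = 185
  host 7: 90 + 70 = 160
  host 8: 70 = 70
No arrangement into 7 hosts stays within capacity, so 8 is optimal.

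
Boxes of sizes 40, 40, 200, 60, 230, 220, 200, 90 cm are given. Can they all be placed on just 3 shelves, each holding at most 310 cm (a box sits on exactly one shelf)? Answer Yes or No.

Total = 1080 cm; ⌈1080/310⌉ = 4.
At least 4 shelves are required, but only 3 are allowed.

No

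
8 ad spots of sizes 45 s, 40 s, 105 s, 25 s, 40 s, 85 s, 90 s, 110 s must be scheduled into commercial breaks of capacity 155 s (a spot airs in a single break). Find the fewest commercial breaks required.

Total = 110 + 105 + 90 + 85 + 45 + 40 + 40 + 25 = 540 s.
Lower bound: ⌈540/155⌉ = 4 commercial breaks.
A packing using 4 commercial breaks:
  break 1: 110 + 45 = 155
  break 2: 105 + 40 = 145
  break 3: 90 + 40 + 25 = 155
  break 4: 85 = 85
This matches the lower bound, so 4 is optimal.

4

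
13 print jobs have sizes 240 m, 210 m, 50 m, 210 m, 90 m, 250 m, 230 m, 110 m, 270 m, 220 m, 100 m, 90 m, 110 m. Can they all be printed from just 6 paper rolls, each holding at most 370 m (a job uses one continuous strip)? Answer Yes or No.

No

Total = 2180 m; ⌈2180/370⌉ = 6.
7 print jobs each exceed half the capacity and cannot share a roll, forcing at least 7 paper rolls.
At least 7 paper rolls are required, but only 6 are allowed.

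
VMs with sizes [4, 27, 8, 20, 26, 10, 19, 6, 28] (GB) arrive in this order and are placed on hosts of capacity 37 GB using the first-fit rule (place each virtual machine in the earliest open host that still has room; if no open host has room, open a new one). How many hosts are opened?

  4 → host 1 (new)  [load 4/37]
  27 → host 1  [load 31/37]
  8 → host 2 (new)  [load 8/37]
  20 → host 2  [load 28/37]
  26 → host 3 (new)  [load 26/37]
  10 → host 3  [load 36/37]
  19 → host 4 (new)  [load 19/37]
  6 → host 1  [load 37/37]
  28 → host 5 (new)  [load 28/37]
5 hosts opened.

5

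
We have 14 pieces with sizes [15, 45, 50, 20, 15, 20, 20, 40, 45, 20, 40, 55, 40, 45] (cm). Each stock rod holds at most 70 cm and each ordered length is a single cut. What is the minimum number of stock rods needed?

Total = 55 + 50 + 45 + 45 + 45 + 40 + 40 + 40 + 20 + 20 + 20 + 20 + 15 + 15 = 470 cm.
Lower bound: ⌈470/70⌉ = 7 stock rods.
Also, 8 pieces each exceed 35 cm, and no two of those can share a stock rod, so at least 8 stock rods are needed.
A packing using 8 stock rods:
  stock rod 1: 55 + 15 = 70
  stock rod 2: 50 + 20 = 70
  stock rod 3: 45 + 20 = 65
  stock rod 4: 45 + 20 = 65
  stock rod 5: 45 + 20 = 65
  stock rod 6: 40 + 15 = 55
  stock rod 7: 40 = 40
  stock rod 8: 40 = 40
This matches the lower bound, so 8 is optimal.

8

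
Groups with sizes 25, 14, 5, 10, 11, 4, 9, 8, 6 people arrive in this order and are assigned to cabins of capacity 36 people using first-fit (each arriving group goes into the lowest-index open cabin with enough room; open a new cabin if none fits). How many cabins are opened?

3

  25 → cabin 1 (new)  [load 25/36]
  14 → cabin 2 (new)  [load 14/36]
  5 → cabin 1  [load 30/36]
  10 → cabin 2  [load 24/36]
  11 → cabin 2  [load 35/36]
  4 → cabin 1  [load 34/36]
  9 → cabin 3 (new)  [load 9/36]
  8 → cabin 3  [load 17/36]
  6 → cabin 3  [load 23/36]
3 cabins opened.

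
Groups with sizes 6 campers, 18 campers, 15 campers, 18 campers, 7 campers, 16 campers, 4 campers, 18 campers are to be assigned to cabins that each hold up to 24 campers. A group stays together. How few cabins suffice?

5

Total = 18 + 18 + 18 + 16 + 15 + 7 + 6 + 4 = 102 campers.
Lower bound: ⌈102/24⌉ = 5 cabins.
A packing using 5 cabins:
  cabin 1: 18 + 6 = 24
  cabin 2: 18 + 4 = 22
  cabin 3: 18 = 18
  cabin 4: 16 + 7 = 23
  cabin 5: 15 = 15
This matches the lower bound, so 5 is optimal.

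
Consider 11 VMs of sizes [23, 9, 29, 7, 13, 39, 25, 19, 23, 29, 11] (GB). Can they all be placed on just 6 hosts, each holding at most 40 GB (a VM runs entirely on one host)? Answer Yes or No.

Total = 227 GB; ⌈227/40⌉ = 6.
The bound of 6 does not rule out 6, but exhaustive search shows no assignment into 6 hosts of capacity 40 GB exists — the minimum is 7.

No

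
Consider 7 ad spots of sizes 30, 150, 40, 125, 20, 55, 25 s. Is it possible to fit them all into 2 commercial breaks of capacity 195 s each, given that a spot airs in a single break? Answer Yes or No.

Total = 445 s; ⌈445/195⌉ = 3.
At least 3 commercial breaks are required, but only 2 are allowed.

No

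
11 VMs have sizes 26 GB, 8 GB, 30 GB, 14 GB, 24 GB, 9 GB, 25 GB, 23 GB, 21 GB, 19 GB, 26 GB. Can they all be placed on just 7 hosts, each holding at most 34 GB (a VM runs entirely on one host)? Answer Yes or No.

No

Total = 225 GB; ⌈225/34⌉ = 7.
8 VMs each exceed half the capacity and cannot share a host, forcing at least 8 hosts.
At least 8 hosts are required, but only 7 are allowed.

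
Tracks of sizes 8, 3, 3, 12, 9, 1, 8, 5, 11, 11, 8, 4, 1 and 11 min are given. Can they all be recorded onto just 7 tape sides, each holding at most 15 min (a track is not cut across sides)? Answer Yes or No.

No

Total = 95 min; ⌈95/15⌉ = 7.
8 tracks each exceed half the capacity and cannot share a side, forcing at least 8 tape sides.
At least 8 tape sides are required, but only 7 are allowed.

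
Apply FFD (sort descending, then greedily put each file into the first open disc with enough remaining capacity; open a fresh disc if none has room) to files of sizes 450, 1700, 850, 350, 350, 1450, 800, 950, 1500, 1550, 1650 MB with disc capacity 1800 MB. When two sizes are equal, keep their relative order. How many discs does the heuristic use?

7

Sorted descending: 1700, 1650, 1550, 1500, 1450, 950, 850, 800, 450, 350, 350.
  1700 → disc 1 (new)  [load 1700/1800]
  1650 → disc 2 (new)  [load 1650/1800]
  1550 → disc 3 (new)  [load 1550/1800]
  1500 → disc 4 (new)  [load 1500/1800]
  1450 → disc 5 (new)  [load 1450/1800]
  950 → disc 6 (new)  [load 950/1800]
  850 → disc 6  [load 1800/1800]
  800 → disc 7 (new)  [load 800/1800]
  450 → disc 7  [load 1250/1800]
  350 → disc 5  [load 1800/1800]
  350 → disc 7  [load 1600/1800]
7 discs opened.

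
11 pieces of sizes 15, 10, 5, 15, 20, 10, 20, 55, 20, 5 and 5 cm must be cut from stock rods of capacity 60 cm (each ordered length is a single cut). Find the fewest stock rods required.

3

Total = 55 + 20 + 20 + 20 + 15 + 15 + 10 + 10 + 5 + 5 + 5 = 180 cm.
Lower bound: ⌈180/60⌉ = 3 stock rods.
A packing using 3 stock rods:
  stock rod 1: 55 + 5 = 60
  stock rod 2: 20 + 20 + 20 = 60
  stock rod 3: 15 + 15 + 10 + 10 + 5 + 5 = 60
This matches the lower bound, so 3 is optimal.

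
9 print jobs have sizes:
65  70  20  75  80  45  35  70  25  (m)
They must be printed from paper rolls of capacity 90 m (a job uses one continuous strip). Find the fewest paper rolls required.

6

Total = 80 + 75 + 70 + 70 + 65 + 45 + 35 + 25 + 20 = 485 m.
Lower bound: ⌈485/90⌉ = 6 paper rolls.
A packing using 6 paper rolls:
  roll 1: 80 = 80
  roll 2: 75 = 75
  roll 3: 70 + 20 = 90
  roll 4: 70 = 70
  roll 5: 65 + 25 = 90
  roll 6: 45 + 35 = 80
This matches the lower bound, so 6 is optimal.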